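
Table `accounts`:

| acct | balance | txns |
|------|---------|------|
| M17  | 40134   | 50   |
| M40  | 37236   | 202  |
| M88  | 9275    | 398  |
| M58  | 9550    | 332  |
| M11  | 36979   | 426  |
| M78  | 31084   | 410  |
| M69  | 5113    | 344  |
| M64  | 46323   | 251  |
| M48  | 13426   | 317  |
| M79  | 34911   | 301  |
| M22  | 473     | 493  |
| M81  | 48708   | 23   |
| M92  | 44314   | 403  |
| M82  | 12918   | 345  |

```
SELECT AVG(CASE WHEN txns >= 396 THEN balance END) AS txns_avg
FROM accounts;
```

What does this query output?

24425

acct=M17: ✗
acct=M40: ✗
acct=M88: ✓ → 9275
acct=M58: ✗
acct=M11: ✓ → 36979
acct=M78: ✓ → 31084
acct=M69: ✗
acct=M64: ✗
acct=M48: ✗
acct=M79: ✗
acct=M22: ✓ → 473
acct=M81: ✗
acct=M92: ✓ → 44314
acct=M82: ✗
txns_avg = (9275 + 36979 + 31084 + 473 + 44314) / 5 = 24425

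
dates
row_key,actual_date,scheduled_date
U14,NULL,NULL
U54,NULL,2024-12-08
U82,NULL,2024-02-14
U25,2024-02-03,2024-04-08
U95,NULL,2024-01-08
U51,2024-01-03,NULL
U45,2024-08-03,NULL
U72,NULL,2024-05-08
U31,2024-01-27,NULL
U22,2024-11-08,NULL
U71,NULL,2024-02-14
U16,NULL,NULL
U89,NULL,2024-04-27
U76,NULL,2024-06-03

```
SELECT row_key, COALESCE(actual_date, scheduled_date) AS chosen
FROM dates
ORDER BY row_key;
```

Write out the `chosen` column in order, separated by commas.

row_key=U14: actual_date=NULL, scheduled_date=NULL (all NULL) → NULL
row_key=U16: actual_date=NULL, scheduled_date=NULL (all NULL) → NULL
row_key=U22: actual_date=2024-11-08 → 2024-11-08
row_key=U25: actual_date=2024-02-03 → 2024-02-03
row_key=U31: actual_date=2024-01-27 → 2024-01-27
row_key=U45: actual_date=2024-08-03 → 2024-08-03
row_key=U51: actual_date=2024-01-03 → 2024-01-03
row_key=U54: actual_date=NULL, scheduled_date=2024-12-08 → 2024-12-08
row_key=U71: actual_date=NULL, scheduled_date=2024-02-14 → 2024-02-14
row_key=U72: actual_date=NULL, scheduled_date=2024-05-08 → 2024-05-08
row_key=U76: actual_date=NULL, scheduled_date=2024-06-03 → 2024-06-03
row_key=U82: actual_date=NULL, scheduled_date=2024-02-14 → 2024-02-14
row_key=U89: actual_date=NULL, scheduled_date=2024-04-27 → 2024-04-27
row_key=U95: actual_date=NULL, scheduled_date=2024-01-08 → 2024-01-08

NULL, NULL, 2024-11-08, 2024-02-03, 2024-01-27, 2024-08-03, 2024-01-03, 2024-12-08, 2024-02-14, 2024-05-08, 2024-06-03, 2024-02-14, 2024-04-27, 2024-01-08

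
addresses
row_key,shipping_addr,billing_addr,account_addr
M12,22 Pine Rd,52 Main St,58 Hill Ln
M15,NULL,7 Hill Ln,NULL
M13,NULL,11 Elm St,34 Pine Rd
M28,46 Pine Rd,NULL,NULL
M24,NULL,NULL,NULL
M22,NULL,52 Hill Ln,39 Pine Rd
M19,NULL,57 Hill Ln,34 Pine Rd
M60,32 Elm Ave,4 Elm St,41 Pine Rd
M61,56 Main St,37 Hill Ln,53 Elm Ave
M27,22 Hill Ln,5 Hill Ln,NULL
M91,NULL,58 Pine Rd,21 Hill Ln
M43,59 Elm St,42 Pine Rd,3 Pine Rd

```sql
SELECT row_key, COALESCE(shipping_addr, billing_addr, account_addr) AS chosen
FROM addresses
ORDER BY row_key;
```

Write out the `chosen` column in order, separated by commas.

row_key=M12: shipping_addr=22 Pine Rd → 22 Pine Rd
row_key=M13: shipping_addr=NULL, billing_addr=11 Elm St → 11 Elm St
row_key=M15: shipping_addr=NULL, billing_addr=7 Hill Ln → 7 Hill Ln
row_key=M19: shipping_addr=NULL, billing_addr=57 Hill Ln → 57 Hill Ln
row_key=M22: shipping_addr=NULL, billing_addr=52 Hill Ln → 52 Hill Ln
row_key=M24: shipping_addr=NULL, billing_addr=NULL, account_addr=NULL (all NULL) → NULL
row_key=M27: shipping_addr=22 Hill Ln → 22 Hill Ln
row_key=M28: shipping_addr=46 Pine Rd → 46 Pine Rd
row_key=M43: shipping_addr=59 Elm St → 59 Elm St
row_key=M60: shipping_addr=32 Elm Ave → 32 Elm Ave
row_key=M61: shipping_addr=56 Main St → 56 Main St
row_key=M91: shipping_addr=NULL, billing_addr=58 Pine Rd → 58 Pine Rd

22 Pine Rd, 11 Elm St, 7 Hill Ln, 57 Hill Ln, 52 Hill Ln, NULL, 22 Hill Ln, 46 Pine Rd, 59 Elm St, 32 Elm Ave, 56 Main St, 58 Pine Rd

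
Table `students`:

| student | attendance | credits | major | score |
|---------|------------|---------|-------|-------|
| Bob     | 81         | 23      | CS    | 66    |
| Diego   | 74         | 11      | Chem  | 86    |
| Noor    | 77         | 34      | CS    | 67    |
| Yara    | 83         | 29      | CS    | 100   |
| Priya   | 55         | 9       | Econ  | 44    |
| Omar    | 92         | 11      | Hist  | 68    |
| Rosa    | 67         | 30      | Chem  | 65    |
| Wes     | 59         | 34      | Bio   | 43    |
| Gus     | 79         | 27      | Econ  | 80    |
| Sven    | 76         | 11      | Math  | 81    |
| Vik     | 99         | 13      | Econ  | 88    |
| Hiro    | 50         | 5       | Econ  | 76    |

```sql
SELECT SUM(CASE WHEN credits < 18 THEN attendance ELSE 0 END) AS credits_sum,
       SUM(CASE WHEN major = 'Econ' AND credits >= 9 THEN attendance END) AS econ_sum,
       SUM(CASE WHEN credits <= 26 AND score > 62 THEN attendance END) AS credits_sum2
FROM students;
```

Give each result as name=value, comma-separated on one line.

[credits_sum: credits < 18]
student=Bob: ✗
student=Diego: ✓ → 74
student=Noor: ✗
student=Yara: ✗
student=Priya: ✓ → 55
student=Omar: ✓ → 92
student=Rosa: ✗
student=Wes: ✗
student=Gus: ✗
student=Sven: ✓ → 76
student=Vik: ✓ → 99
student=Hiro: ✓ → 50
credits_sum = 74 + 55 + 92 + 76 + 99 + 50 = 446
—
[econ_sum: major = 'Econ' AND credits >= 9]
student=Bob: ✗
student=Diego: ✗
student=Noor: ✗
student=Yara: ✗
student=Priya: ✓ → 55
student=Omar: ✗
student=Rosa: ✗
student=Wes: ✗
student=Gus: ✓ → 79
student=Sven: ✗
student=Vik: ✓ → 99
student=Hiro: ✗
econ_sum = 55 + 79 + 99 = 233
—
[credits_sum2: credits <= 26 AND score > 62]
student=Bob: ✓ → 81
student=Diego: ✓ → 74
student=Noor: ✗
student=Yara: ✗
student=Priya: ✗
student=Omar: ✓ → 92
student=Rosa: ✗
student=Wes: ✗
student=Gus: ✗
student=Sven: ✓ → 76
student=Vik: ✓ → 99
student=Hiro: ✓ → 50
credits_sum2 = 81 + 74 + 92 + 76 + 99 + 50 = 472

credits_sum=446, econ_sum=233, credits_sum2=472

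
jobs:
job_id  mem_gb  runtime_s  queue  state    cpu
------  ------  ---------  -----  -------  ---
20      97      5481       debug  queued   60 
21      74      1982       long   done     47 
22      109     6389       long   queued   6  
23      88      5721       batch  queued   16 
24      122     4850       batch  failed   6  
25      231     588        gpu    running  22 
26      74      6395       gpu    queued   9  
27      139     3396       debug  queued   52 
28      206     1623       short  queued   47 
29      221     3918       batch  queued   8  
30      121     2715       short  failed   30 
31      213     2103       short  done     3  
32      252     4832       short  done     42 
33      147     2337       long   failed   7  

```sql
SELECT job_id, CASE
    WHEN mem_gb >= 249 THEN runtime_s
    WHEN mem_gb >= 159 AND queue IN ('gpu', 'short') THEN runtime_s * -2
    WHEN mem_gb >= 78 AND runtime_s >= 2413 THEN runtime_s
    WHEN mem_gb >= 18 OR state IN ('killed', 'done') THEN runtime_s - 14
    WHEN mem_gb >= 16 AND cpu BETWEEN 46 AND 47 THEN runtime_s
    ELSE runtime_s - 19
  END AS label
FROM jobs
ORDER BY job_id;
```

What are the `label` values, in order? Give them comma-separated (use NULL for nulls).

5481, 1968, 6389, 5721, 4850, -1176, 6381, 3396, -3246, 3918, 2715, -4206, 4832, 2323

job_id=20: mem_gb >= 78 AND runtime_s >= 2413 → 5481
job_id=21: mem_gb >= 18 OR state IN ('killed', 'done') → 1968
job_id=22: mem_gb >= 78 AND runtime_s >= 2413 → 6389
job_id=23: mem_gb >= 78 AND runtime_s >= 2413 → 5721
job_id=24: mem_gb >= 78 AND runtime_s >= 2413 → 4850
job_id=25: mem_gb >= 159 AND queue IN ('gpu', 'short') → -1176
job_id=26: mem_gb >= 18 OR state IN ('killed', 'done') → 6381
job_id=27: mem_gb >= 78 AND runtime_s >= 2413 → 3396
job_id=28: mem_gb >= 159 AND queue IN ('gpu', 'short') → -3246
job_id=29: mem_gb >= 78 AND runtime_s >= 2413 → 3918
job_id=30: mem_gb >= 78 AND runtime_s >= 2413 → 2715
job_id=31: mem_gb >= 159 AND queue IN ('gpu', 'short') → -4206
job_id=32: mem_gb >= 249 → 4832
job_id=33: mem_gb >= 18 OR state IN ('killed', 'done') → 2323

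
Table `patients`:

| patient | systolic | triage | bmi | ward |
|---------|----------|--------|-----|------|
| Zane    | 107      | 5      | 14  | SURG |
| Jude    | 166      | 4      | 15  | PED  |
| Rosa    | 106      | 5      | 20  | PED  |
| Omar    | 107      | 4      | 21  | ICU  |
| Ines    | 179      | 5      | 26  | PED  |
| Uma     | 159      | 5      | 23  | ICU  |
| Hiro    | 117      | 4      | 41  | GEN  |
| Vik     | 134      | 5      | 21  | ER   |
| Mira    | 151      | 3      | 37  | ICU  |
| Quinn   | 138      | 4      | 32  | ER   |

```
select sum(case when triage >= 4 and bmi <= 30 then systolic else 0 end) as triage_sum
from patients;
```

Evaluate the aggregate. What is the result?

958

patient=Zane: ✓ → 107
patient=Jude: ✓ → 166
patient=Rosa: ✓ → 106
patient=Omar: ✓ → 107
patient=Ines: ✓ → 179
patient=Uma: ✓ → 159
patient=Hiro: ✗
patient=Vik: ✓ → 134
patient=Mira: ✗
patient=Quinn: ✗
triage_sum = 107 + 166 + 106 + 107 + 179 + 159 + 134 = 958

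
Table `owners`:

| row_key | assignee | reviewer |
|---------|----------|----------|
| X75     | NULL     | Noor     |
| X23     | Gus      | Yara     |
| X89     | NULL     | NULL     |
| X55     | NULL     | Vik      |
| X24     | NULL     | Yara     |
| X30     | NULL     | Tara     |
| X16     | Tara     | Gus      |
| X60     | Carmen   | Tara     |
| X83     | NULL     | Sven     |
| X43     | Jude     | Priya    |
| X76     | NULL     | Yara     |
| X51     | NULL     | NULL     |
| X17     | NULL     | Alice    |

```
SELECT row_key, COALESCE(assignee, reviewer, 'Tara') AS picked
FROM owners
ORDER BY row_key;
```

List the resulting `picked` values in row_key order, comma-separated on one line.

row_key=X16: assignee=Tara → Tara
row_key=X17: assignee=NULL, reviewer=Alice → Alice
row_key=X23: assignee=Gus → Gus
row_key=X24: assignee=NULL, reviewer=Yara → Yara
row_key=X30: assignee=NULL, reviewer=Tara → Tara
row_key=X43: assignee=Jude → Jude
row_key=X51: assignee=NULL, reviewer=NULL, → literal Tara → Tara
row_key=X55: assignee=NULL, reviewer=Vik → Vik
row_key=X60: assignee=Carmen → Carmen
row_key=X75: assignee=NULL, reviewer=Noor → Noor
row_key=X76: assignee=NULL, reviewer=Yara → Yara
row_key=X83: assignee=NULL, reviewer=Sven → Sven
row_key=X89: assignee=NULL, reviewer=NULL, → literal Tara → Tara

Tara, Alice, Gus, Yara, Tara, Jude, Tara, Vik, Carmen, Noor, Yara, Sven, Tara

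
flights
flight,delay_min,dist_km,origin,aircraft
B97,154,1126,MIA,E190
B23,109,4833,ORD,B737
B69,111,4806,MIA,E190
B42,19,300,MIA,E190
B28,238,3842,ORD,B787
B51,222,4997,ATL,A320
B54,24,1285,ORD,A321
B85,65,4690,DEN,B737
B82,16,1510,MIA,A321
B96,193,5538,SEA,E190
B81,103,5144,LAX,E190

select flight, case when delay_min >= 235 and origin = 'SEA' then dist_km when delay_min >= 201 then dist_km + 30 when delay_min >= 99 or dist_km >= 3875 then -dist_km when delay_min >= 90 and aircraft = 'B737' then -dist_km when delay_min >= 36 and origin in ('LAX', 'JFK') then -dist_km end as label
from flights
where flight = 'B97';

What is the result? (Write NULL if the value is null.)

-1126

flight = B97: delay_min=154, dist_km=1126, origin=MIA, aircraft=E190.
delay_min >= 235 and origin = 'SEA' → false
delay_min >= 201 → false
delay_min >= 99 or dist_km >= 3875 → true → -1126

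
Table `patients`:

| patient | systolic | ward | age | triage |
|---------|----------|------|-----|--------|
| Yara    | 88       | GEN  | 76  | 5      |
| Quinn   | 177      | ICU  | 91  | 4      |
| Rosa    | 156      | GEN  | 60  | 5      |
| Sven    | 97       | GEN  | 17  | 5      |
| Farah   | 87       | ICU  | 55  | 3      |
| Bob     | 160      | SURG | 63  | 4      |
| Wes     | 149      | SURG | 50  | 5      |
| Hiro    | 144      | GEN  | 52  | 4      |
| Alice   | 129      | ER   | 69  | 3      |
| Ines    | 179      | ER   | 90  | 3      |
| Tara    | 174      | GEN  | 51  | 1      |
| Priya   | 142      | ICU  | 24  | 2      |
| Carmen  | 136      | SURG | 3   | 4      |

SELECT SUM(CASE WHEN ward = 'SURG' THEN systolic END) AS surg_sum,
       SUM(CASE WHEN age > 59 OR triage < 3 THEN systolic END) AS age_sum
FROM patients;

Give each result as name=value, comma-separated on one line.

[surg_sum: ward = 'SURG']
patient=Yara: ✗
patient=Quinn: ✗
patient=Rosa: ✗
patient=Sven: ✗
patient=Farah: ✗
patient=Bob: ✓ → 160
patient=Wes: ✓ → 149
patient=Hiro: ✗
patient=Alice: ✗
patient=Ines: ✗
patient=Tara: ✗
patient=Priya: ✗
patient=Carmen: ✓ → 136
surg_sum = 160 + 149 + 136 = 445
—
[age_sum: age > 59 OR triage < 3]
patient=Yara: ✓ → 88
patient=Quinn: ✓ → 177
patient=Rosa: ✓ → 156
patient=Sven: ✗
patient=Farah: ✗
patient=Bob: ✓ → 160
patient=Wes: ✗
patient=Hiro: ✗
patient=Alice: ✓ → 129
patient=Ines: ✓ → 179
patient=Tara: ✓ → 174
patient=Priya: ✓ → 142
patient=Carmen: ✗
age_sum = 88 + 177 + 156 + 160 + 129 + 179 + 174 + 142 = 1205

surg_sum=445, age_sum=1205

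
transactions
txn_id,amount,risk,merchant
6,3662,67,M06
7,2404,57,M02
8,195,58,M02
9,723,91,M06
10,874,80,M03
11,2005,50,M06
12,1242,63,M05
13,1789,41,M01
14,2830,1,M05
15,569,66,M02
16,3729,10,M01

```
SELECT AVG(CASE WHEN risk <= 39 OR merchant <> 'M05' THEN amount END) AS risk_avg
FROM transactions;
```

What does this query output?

txn_id=6: ✓ → 3662
txn_id=7: ✓ → 2404
txn_id=8: ✓ → 195
txn_id=9: ✓ → 723
txn_id=10: ✓ → 874
txn_id=11: ✓ → 2005
txn_id=12: ✗
txn_id=13: ✓ → 1789
txn_id=14: ✓ → 2830
txn_id=15: ✓ → 569
txn_id=16: ✓ → 3729
risk_avg = (3662 + 2404 + 195 + 723 + 874 + 2005 + 1789 + 2830 + 569 + 3729) / 10 = 1878

1878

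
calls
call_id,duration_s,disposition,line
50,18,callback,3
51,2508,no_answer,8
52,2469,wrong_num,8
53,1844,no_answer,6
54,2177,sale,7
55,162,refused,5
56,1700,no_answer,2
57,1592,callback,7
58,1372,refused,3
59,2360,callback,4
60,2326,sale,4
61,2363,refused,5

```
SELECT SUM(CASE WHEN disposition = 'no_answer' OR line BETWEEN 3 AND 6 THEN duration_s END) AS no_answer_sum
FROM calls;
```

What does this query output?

call_id=50: ✓ → 18
call_id=51: ✓ → 2508
call_id=52: ✗
call_id=53: ✓ → 1844
call_id=54: ✗
call_id=55: ✓ → 162
call_id=56: ✓ → 1700
call_id=57: ✗
call_id=58: ✓ → 1372
call_id=59: ✓ → 2360
call_id=60: ✓ → 2326
call_id=61: ✓ → 2363
no_answer_sum = 18 + 2508 + 1844 + 162 + 1700 + 1372 + 2360 + 2326 + 2363 = 14653

14653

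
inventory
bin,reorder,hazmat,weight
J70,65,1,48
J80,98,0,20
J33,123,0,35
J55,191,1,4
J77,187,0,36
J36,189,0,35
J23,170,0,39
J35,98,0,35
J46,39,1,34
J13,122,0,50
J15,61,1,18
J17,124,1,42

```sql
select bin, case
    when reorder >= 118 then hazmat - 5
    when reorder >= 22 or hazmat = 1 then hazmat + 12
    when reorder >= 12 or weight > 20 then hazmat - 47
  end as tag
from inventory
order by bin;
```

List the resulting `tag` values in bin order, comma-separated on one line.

-5, 13, -4, -5, -5, 12, -5, 13, -4, 13, -5, 12

bin=J13: reorder >= 118 → -5
bin=J15: reorder >= 22 or hazmat = 1 → 13
bin=J17: reorder >= 118 → -4
bin=J23: reorder >= 118 → -5
bin=J33: reorder >= 118 → -5
bin=J35: reorder >= 22 or hazmat = 1 → 12
bin=J36: reorder >= 118 → -5
bin=J46: reorder >= 22 or hazmat = 1 → 13
bin=J55: reorder >= 118 → -4
bin=J70: reorder >= 22 or hazmat = 1 → 13
bin=J77: reorder >= 118 → -5
bin=J80: reorder >= 22 or hazmat = 1 → 12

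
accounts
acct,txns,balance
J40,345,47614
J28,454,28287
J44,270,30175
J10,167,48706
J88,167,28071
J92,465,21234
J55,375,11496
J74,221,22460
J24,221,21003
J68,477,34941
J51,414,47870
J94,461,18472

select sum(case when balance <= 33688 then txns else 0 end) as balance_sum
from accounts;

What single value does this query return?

2634

acct=J40: ✗
acct=J28: ✓ → 454
acct=J44: ✓ → 270
acct=J10: ✗
acct=J88: ✓ → 167
acct=J92: ✓ → 465
acct=J55: ✓ → 375
acct=J74: ✓ → 221
acct=J24: ✓ → 221
acct=J68: ✗
acct=J51: ✗
acct=J94: ✓ → 461
balance_sum = 454 + 270 + 167 + 465 + 375 + 221 + 221 + 461 = 2634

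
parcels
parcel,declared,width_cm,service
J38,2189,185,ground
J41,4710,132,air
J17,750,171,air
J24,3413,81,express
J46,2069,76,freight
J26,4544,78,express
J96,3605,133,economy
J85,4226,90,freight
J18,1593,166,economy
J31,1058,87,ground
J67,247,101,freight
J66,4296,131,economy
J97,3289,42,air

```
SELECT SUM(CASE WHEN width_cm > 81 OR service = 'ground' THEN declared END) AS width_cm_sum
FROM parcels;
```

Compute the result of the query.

22674

parcel=J38: ✓ → 2189
parcel=J41: ✓ → 4710
parcel=J17: ✓ → 750
parcel=J24: ✗
parcel=J46: ✗
parcel=J26: ✗
parcel=J96: ✓ → 3605
parcel=J85: ✓ → 4226
parcel=J18: ✓ → 1593
parcel=J31: ✓ → 1058
parcel=J67: ✓ → 247
parcel=J66: ✓ → 4296
parcel=J97: ✗
width_cm_sum = 2189 + 4710 + 750 + 3605 + 4226 + 1593 + 1058 + 247 + 4296 = 22674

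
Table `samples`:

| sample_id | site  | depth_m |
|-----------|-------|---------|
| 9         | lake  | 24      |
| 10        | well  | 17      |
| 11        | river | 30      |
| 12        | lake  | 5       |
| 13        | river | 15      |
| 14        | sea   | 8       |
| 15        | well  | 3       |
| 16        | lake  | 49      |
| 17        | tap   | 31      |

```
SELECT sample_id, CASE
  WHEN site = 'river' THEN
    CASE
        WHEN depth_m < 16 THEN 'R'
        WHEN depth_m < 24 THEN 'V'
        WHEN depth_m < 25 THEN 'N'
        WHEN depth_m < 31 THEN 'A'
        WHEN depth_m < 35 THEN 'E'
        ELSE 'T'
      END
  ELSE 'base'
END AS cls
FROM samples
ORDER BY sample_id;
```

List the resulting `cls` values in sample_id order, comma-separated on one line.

sample_id=9: site='lake' → outer ELSE → base
sample_id=10: site='well' → outer ELSE → base
sample_id=11: site='river' → inner[depth_m < 31] → A
sample_id=12: site='lake' → outer ELSE → base
sample_id=13: site='river' → inner[depth_m < 16] → R
sample_id=14: site='sea' → outer ELSE → base
sample_id=15: site='well' → outer ELSE → base
sample_id=16: site='lake' → outer ELSE → base
sample_id=17: site='tap' → outer ELSE → base

base, base, A, base, R, base, base, base, base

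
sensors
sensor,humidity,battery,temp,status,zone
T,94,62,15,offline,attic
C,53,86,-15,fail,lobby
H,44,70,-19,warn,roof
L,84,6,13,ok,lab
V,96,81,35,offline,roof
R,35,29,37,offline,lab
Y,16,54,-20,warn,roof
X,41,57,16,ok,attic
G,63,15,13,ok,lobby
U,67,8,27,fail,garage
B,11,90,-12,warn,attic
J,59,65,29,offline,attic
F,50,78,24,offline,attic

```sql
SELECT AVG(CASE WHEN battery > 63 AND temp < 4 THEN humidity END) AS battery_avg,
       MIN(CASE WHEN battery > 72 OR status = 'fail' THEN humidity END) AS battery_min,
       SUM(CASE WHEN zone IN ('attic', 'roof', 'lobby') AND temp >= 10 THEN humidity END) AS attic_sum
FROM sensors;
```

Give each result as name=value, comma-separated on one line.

[battery_avg: battery > 63 AND temp < 4]
sensor=T: ✗
sensor=C: ✓ → 53
sensor=H: ✓ → 44
sensor=L: ✗
sensor=V: ✗
sensor=R: ✗
sensor=Y: ✗
sensor=X: ✗
sensor=G: ✗
sensor=U: ✗
sensor=B: ✓ → 11
sensor=J: ✗
sensor=F: ✗
battery_avg = (53 + 44 + 11) / 3 = 36
—
[battery_min: battery > 72 OR status = 'fail']
sensor=T: ✗
sensor=C: ✓ → 53
sensor=H: ✗
sensor=L: ✗
sensor=V: ✓ → 96
sensor=R: ✗
sensor=Y: ✗
sensor=X: ✗
sensor=G: ✗
sensor=U: ✓ → 67
sensor=B: ✓ → 11
sensor=J: ✗
sensor=F: ✓ → 50
battery_min = MIN(53, 96, 67, 11, 50) = 11
—
[attic_sum: zone IN ('attic', 'roof', 'lobby') AND temp >= 10]
sensor=T: ✓ → 94
sensor=C: ✗
sensor=H: ✗
sensor=L: ✗
sensor=V: ✓ → 96
sensor=R: ✗
sensor=Y: ✗
sensor=X: ✓ → 41
sensor=G: ✓ → 63
sensor=U: ✗
sensor=B: ✗
sensor=J: ✓ → 59
sensor=F: ✓ → 50
attic_sum = 94 + 96 + 41 + 63 + 59 + 50 = 403

battery_avg=36, battery_min=11, attic_sum=403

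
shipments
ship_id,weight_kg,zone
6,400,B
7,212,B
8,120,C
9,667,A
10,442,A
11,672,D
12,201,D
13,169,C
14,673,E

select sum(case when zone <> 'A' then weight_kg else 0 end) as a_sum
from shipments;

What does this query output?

ship_id=6: ✓ → 400
ship_id=7: ✓ → 212
ship_id=8: ✓ → 120
ship_id=9: ✗
ship_id=10: ✗
ship_id=11: ✓ → 672
ship_id=12: ✓ → 201
ship_id=13: ✓ → 169
ship_id=14: ✓ → 673
a_sum = 400 + 212 + 120 + 672 + 201 + 169 + 673 = 2447

2447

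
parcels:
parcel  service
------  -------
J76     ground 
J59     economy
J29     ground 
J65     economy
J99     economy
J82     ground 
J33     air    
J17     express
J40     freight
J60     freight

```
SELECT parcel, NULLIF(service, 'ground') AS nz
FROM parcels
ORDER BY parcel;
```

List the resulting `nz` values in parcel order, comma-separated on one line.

express, NULL, air, freight, economy, freight, economy, NULL, NULL, economy

parcel=J17: service=express vs ground: differ → express
parcel=J29: service=ground vs ground: equal → NULL
parcel=J33: service=air vs ground: differ → air
parcel=J40: service=freight vs ground: differ → freight
parcel=J59: service=economy vs ground: differ → economy
parcel=J60: service=freight vs ground: differ → freight
parcel=J65: service=economy vs ground: differ → economy
parcel=J76: service=ground vs ground: equal → NULL
parcel=J82: service=ground vs ground: equal → NULL
parcel=J99: service=economy vs ground: differ → economy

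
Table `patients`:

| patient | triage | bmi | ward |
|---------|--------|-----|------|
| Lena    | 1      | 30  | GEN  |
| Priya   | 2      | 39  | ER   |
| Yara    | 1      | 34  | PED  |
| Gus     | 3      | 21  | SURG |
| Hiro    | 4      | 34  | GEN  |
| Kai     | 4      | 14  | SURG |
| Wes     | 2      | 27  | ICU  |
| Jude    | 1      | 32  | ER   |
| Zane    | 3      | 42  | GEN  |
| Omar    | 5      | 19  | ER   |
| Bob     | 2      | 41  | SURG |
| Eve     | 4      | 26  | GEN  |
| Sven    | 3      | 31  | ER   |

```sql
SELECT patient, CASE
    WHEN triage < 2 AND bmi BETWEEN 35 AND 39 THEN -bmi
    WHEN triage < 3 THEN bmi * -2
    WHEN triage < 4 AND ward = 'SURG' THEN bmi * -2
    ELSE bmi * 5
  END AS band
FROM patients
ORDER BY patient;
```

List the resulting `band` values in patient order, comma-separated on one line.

patient=Bob: triage < 3 → -82
patient=Eve: ELSE → 130
patient=Gus: triage < 4 AND ward = 'SURG' → -42
patient=Hiro: ELSE → 170
patient=Jude: triage < 3 → -64
patient=Kai: ELSE → 70
patient=Lena: triage < 3 → -60
patient=Omar: ELSE → 95
patient=Priya: triage < 3 → -78
patient=Sven: ELSE → 155
patient=Wes: triage < 3 → -54
patient=Yara: triage < 3 → -68
patient=Zane: ELSE → 210

-82, 130, -42, 170, -64, 70, -60, 95, -78, 155, -54, -68, 210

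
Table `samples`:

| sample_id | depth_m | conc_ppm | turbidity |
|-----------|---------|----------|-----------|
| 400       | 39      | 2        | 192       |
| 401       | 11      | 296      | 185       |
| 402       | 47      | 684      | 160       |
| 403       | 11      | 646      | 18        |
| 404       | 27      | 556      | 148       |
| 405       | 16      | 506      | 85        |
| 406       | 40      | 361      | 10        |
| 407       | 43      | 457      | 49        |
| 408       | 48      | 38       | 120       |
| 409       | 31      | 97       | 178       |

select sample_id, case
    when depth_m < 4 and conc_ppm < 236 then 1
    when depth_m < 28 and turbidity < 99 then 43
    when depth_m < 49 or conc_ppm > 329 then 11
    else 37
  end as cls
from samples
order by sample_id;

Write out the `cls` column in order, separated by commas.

sample_id=400: depth_m < 49 or conc_ppm > 329 → 11
sample_id=401: depth_m < 49 or conc_ppm > 329 → 11
sample_id=402: depth_m < 49 or conc_ppm > 329 → 11
sample_id=403: depth_m < 28 and turbidity < 99 → 43
sample_id=404: depth_m < 49 or conc_ppm > 329 → 11
sample_id=405: depth_m < 28 and turbidity < 99 → 43
sample_id=406: depth_m < 49 or conc_ppm > 329 → 11
sample_id=407: depth_m < 49 or conc_ppm > 329 → 11
sample_id=408: depth_m < 49 or conc_ppm > 329 → 11
sample_id=409: depth_m < 49 or conc_ppm > 329 → 11

11, 11, 11, 43, 11, 43, 11, 11, 11, 11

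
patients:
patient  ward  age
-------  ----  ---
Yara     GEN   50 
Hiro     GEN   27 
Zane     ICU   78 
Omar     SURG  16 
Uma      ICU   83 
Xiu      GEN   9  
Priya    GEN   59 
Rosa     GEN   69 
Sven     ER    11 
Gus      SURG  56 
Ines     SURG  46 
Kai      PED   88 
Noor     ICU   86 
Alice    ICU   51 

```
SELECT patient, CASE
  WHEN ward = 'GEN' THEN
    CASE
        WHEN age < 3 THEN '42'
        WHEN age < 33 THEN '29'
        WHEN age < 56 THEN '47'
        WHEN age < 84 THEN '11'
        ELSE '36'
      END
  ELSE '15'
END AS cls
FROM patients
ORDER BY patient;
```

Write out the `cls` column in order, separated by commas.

patient=Alice: ward='ICU' → outer ELSE → 15
patient=Gus: ward='SURG' → outer ELSE → 15
patient=Hiro: ward='GEN' → inner[age < 33] → 29
patient=Ines: ward='SURG' → outer ELSE → 15
patient=Kai: ward='PED' → outer ELSE → 15
patient=Noor: ward='ICU' → outer ELSE → 15
patient=Omar: ward='SURG' → outer ELSE → 15
patient=Priya: ward='GEN' → inner[age < 84] → 11
patient=Rosa: ward='GEN' → inner[age < 84] → 11
patient=Sven: ward='ER' → outer ELSE → 15
patient=Uma: ward='ICU' → outer ELSE → 15
patient=Xiu: ward='GEN' → inner[age < 33] → 29
patient=Yara: ward='GEN' → inner[age < 56] → 47
patient=Zane: ward='ICU' → outer ELSE → 15

15, 15, 29, 15, 15, 15, 15, 11, 11, 15, 15, 29, 47, 15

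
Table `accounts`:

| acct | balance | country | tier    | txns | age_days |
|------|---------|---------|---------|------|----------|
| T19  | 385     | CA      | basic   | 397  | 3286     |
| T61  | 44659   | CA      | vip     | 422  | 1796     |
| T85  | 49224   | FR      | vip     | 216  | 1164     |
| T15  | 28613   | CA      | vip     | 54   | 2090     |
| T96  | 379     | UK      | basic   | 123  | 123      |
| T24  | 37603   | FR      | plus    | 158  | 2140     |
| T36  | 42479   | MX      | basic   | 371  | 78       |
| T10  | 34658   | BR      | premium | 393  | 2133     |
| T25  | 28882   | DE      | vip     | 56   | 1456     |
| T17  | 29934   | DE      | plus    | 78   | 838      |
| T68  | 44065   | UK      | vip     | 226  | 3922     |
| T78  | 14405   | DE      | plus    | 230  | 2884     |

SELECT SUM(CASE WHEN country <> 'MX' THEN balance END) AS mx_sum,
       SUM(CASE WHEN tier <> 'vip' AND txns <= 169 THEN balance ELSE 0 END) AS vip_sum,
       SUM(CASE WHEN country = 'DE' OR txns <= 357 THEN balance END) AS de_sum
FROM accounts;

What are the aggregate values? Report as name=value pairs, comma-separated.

mx_sum=312807, vip_sum=67916, de_sum=233105

[mx_sum: country <> 'MX']
acct=T19: ✓ → 385
acct=T61: ✓ → 44659
acct=T85: ✓ → 49224
acct=T15: ✓ → 28613
acct=T96: ✓ → 379
acct=T24: ✓ → 37603
acct=T36: ✗
acct=T10: ✓ → 34658
acct=T25: ✓ → 28882
acct=T17: ✓ → 29934
acct=T68: ✓ → 44065
acct=T78: ✓ → 14405
mx_sum = 385 + 44659 + 49224 + 28613 + 379 + 37603 + 34658 + 28882 + 29934 + 44065 + 14405 = 312807
—
[vip_sum: tier <> 'vip' AND txns <= 169]
acct=T19: ✗
acct=T61: ✗
acct=T85: ✗
acct=T15: ✗
acct=T96: ✓ → 379
acct=T24: ✓ → 37603
acct=T36: ✗
acct=T10: ✗
acct=T25: ✗
acct=T17: ✓ → 29934
acct=T68: ✗
acct=T78: ✗
vip_sum = 379 + 37603 + 29934 = 67916
—
[de_sum: country = 'DE' OR txns <= 357]
acct=T19: ✗
acct=T61: ✗
acct=T85: ✓ → 49224
acct=T15: ✓ → 28613
acct=T96: ✓ → 379
acct=T24: ✓ → 37603
acct=T36: ✗
acct=T10: ✗
acct=T25: ✓ → 28882
acct=T17: ✓ → 29934
acct=T68: ✓ → 44065
acct=T78: ✓ → 14405
de_sum = 49224 + 28613 + 379 + 37603 + 28882 + 29934 + 44065 + 14405 = 233105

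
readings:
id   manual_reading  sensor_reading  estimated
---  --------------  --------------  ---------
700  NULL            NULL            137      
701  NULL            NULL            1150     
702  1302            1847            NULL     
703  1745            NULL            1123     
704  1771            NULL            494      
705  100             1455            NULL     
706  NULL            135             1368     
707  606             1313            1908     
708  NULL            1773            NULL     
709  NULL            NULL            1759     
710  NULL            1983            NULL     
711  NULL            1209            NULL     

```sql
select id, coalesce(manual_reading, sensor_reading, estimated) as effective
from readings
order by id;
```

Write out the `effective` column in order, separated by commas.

137, 1150, 1302, 1745, 1771, 100, 135, 606, 1773, 1759, 1983, 1209

id=700: manual_reading=NULL, sensor_reading=NULL, estimated=137 → 137
id=701: manual_reading=NULL, sensor_reading=NULL, estimated=1150 → 1150
id=702: manual_reading=1302 → 1302
id=703: manual_reading=1745 → 1745
id=704: manual_reading=1771 → 1771
id=705: manual_reading=100 → 100
id=706: manual_reading=NULL, sensor_reading=135 → 135
id=707: manual_reading=606 → 606
id=708: manual_reading=NULL, sensor_reading=1773 → 1773
id=709: manual_reading=NULL, sensor_reading=NULL, estimated=1759 → 1759
id=710: manual_reading=NULL, sensor_reading=1983 → 1983
id=711: manual_reading=NULL, sensor_reading=1209 → 1209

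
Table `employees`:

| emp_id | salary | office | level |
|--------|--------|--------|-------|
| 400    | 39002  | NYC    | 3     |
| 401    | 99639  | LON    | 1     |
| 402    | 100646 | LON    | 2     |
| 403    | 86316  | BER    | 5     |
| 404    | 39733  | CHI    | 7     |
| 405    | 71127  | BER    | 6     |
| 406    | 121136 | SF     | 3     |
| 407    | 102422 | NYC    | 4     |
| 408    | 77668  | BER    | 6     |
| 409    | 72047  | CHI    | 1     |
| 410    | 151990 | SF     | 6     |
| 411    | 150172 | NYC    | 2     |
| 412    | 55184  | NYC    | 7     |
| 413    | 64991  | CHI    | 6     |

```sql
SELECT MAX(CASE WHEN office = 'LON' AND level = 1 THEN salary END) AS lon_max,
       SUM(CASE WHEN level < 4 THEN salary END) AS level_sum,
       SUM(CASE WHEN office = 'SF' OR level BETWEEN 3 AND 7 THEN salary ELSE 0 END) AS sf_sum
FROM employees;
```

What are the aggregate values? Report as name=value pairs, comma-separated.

[lon_max: office = 'LON' AND level = 1]
emp_id=400: ✗
emp_id=401: ✓ → 99639
emp_id=402: ✗
emp_id=403: ✗
emp_id=404: ✗
emp_id=405: ✗
emp_id=406: ✗
emp_id=407: ✗
emp_id=408: ✗
emp_id=409: ✗
emp_id=410: ✗
emp_id=411: ✗
emp_id=412: ✗
emp_id=413: ✗
lon_max = MAX(99639) = 99639
—
[level_sum: level < 4]
emp_id=400: ✓ → 39002
emp_id=401: ✓ → 99639
emp_id=402: ✓ → 100646
emp_id=403: ✗
emp_id=404: ✗
emp_id=405: ✗
emp_id=406: ✓ → 121136
emp_id=407: ✗
emp_id=408: ✗
emp_id=409: ✓ → 72047
emp_id=410: ✗
emp_id=411: ✓ → 150172
emp_id=412: ✗
emp_id=413: ✗
level_sum = 39002 + 99639 + 100646 + 121136 + 72047 + 150172 = 582642
—
[sf_sum: office = 'SF' OR level BETWEEN 3 AND 7]
emp_id=400: ✓ → 39002
emp_id=401: ✗
emp_id=402: ✗
emp_id=403: ✓ → 86316
emp_id=404: ✓ → 39733
emp_id=405: ✓ → 71127
emp_id=406: ✓ → 121136
emp_id=407: ✓ → 102422
emp_id=408: ✓ → 77668
emp_id=409: ✗
emp_id=410: ✓ → 151990
emp_id=411: ✗
emp_id=412: ✓ → 55184
emp_id=413: ✓ → 64991
sf_sum = 39002 + 86316 + 39733 + 71127 + 121136 + 102422 + 77668 + 151990 + 55184 + 64991 = 809569

lon_max=99639, level_sum=582642, sf_sum=809569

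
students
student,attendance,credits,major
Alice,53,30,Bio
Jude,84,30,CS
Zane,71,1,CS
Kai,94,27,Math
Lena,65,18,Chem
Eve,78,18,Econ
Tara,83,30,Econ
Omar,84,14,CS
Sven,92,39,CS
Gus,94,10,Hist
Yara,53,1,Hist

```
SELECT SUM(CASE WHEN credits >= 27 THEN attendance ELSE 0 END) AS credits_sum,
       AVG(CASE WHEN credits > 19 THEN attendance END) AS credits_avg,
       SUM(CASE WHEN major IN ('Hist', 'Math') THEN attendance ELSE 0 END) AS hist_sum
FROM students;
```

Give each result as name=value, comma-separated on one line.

[credits_sum: credits >= 27]
student=Alice: ✓ → 53
student=Jude: ✓ → 84
student=Zane: ✗
student=Kai: ✓ → 94
student=Lena: ✗
student=Eve: ✗
student=Tara: ✓ → 83
student=Omar: ✗
student=Sven: ✓ → 92
student=Gus: ✗
student=Yara: ✗
credits_sum = 53 + 84 + 94 + 83 + 92 = 406
—
[credits_avg: credits > 19]
student=Alice: ✓ → 53
student=Jude: ✓ → 84
student=Zane: ✗
student=Kai: ✓ → 94
student=Lena: ✗
student=Eve: ✗
student=Tara: ✓ → 83
student=Omar: ✗
student=Sven: ✓ → 92
student=Gus: ✗
student=Yara: ✗
credits_avg = (53 + 84 + 94 + 83 + 92) / 5 = 81.2
—
[hist_sum: major IN ('Hist', 'Math')]
student=Alice: ✗
student=Jude: ✗
student=Zane: ✗
student=Kai: ✓ → 94
student=Lena: ✗
student=Eve: ✗
student=Tara: ✗
student=Omar: ✗
student=Sven: ✗
student=Gus: ✓ → 94
student=Yara: ✓ → 53
hist_sum = 94 + 94 + 53 = 241

credits_sum=406, credits_avg=81.2, hist_sum=241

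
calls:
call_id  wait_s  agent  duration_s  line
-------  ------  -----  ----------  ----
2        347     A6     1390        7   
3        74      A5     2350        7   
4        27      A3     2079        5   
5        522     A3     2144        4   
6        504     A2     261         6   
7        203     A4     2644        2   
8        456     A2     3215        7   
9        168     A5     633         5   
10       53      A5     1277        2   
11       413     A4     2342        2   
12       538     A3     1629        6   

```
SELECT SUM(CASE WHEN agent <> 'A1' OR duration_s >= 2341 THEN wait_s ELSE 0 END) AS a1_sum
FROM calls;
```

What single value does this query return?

3305

call_id=2: ✓ → 347
call_id=3: ✓ → 74
call_id=4: ✓ → 27
call_id=5: ✓ → 522
call_id=6: ✓ → 504
call_id=7: ✓ → 203
call_id=8: ✓ → 456
call_id=9: ✓ → 168
call_id=10: ✓ → 53
call_id=11: ✓ → 413
call_id=12: ✓ → 538
a1_sum = 347 + 74 + 27 + 522 + 504 + 203 + 456 + 168 + 53 + 413 + 538 = 3305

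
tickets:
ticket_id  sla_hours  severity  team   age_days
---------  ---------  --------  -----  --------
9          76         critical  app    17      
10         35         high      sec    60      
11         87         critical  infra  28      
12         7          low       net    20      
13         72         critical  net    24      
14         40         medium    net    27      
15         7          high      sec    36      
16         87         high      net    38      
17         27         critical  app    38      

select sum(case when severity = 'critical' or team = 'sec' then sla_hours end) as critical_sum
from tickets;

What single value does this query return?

304

ticket_id=9: ✓ → 76
ticket_id=10: ✓ → 35
ticket_id=11: ✓ → 87
ticket_id=12: ✗
ticket_id=13: ✓ → 72
ticket_id=14: ✗
ticket_id=15: ✓ → 7
ticket_id=16: ✗
ticket_id=17: ✓ → 27
critical_sum = 76 + 35 + 87 + 72 + 7 + 27 = 304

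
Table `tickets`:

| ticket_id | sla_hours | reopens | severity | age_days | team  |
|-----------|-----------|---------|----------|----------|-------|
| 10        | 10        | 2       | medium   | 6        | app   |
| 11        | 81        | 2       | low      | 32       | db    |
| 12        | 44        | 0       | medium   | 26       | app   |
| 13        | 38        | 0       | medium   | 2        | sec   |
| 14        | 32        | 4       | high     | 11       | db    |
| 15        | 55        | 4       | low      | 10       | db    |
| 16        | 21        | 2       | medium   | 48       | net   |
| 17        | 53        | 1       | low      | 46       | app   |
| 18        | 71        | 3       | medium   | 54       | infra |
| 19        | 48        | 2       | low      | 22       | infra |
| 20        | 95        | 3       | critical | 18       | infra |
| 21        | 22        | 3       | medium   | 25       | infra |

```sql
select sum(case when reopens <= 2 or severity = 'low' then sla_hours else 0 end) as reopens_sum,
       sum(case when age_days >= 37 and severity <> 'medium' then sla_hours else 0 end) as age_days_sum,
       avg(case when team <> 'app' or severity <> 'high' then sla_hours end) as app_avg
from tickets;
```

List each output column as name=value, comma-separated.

[reopens_sum: reopens <= 2 or severity = 'low']
ticket_id=10: ✓ → 10
ticket_id=11: ✓ → 81
ticket_id=12: ✓ → 44
ticket_id=13: ✓ → 38
ticket_id=14: ✗
ticket_id=15: ✓ → 55
ticket_id=16: ✓ → 21
ticket_id=17: ✓ → 53
ticket_id=18: ✗
ticket_id=19: ✓ → 48
ticket_id=20: ✗
ticket_id=21: ✗
reopens_sum = 10 + 81 + 44 + 38 + 55 + 21 + 53 + 48 = 350
—
[age_days_sum: age_days >= 37 and severity <> 'medium']
ticket_id=10: ✗
ticket_id=11: ✗
ticket_id=12: ✗
ticket_id=13: ✗
ticket_id=14: ✗
ticket_id=15: ✗
ticket_id=16: ✗
ticket_id=17: ✓ → 53
ticket_id=18: ✗
ticket_id=19: ✗
ticket_id=20: ✗
ticket_id=21: ✗
age_days_sum = 53
—
[app_avg: team <> 'app' or severity <> 'high']
ticket_id=10: ✓ → 10
ticket_id=11: ✓ → 81
ticket_id=12: ✓ → 44
ticket_id=13: ✓ → 38
ticket_id=14: ✓ → 32
ticket_id=15: ✓ → 55
ticket_id=16: ✓ → 21
ticket_id=17: ✓ → 53
ticket_id=18: ✓ → 71
ticket_id=19: ✓ → 48
ticket_id=20: ✓ → 95
ticket_id=21: ✓ → 22
app_avg = (10 + 81 + 44 + 38 + 32 + 55 + 21 + 53 + 71 + 48 + 95 + 22) / 12 = 47.5

reopens_sum=350, age_days_sum=53, app_avg=47.5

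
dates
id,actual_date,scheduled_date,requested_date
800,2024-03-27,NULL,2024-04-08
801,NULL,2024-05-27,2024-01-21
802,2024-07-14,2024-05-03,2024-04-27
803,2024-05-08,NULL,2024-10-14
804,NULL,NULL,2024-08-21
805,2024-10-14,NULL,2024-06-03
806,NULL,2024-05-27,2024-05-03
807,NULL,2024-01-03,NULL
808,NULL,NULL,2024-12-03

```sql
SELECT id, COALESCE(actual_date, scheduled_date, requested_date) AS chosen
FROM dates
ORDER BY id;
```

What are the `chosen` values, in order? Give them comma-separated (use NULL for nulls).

id=800: actual_date=2024-03-27 → 2024-03-27
id=801: actual_date=NULL, scheduled_date=2024-05-27 → 2024-05-27
id=802: actual_date=2024-07-14 → 2024-07-14
id=803: actual_date=2024-05-08 → 2024-05-08
id=804: actual_date=NULL, scheduled_date=NULL, requested_date=2024-08-21 → 2024-08-21
id=805: actual_date=2024-10-14 → 2024-10-14
id=806: actual_date=NULL, scheduled_date=2024-05-27 → 2024-05-27
id=807: actual_date=NULL, scheduled_date=2024-01-03 → 2024-01-03
id=808: actual_date=NULL, scheduled_date=NULL, requested_date=2024-12-03 → 2024-12-03

2024-03-27, 2024-05-27, 2024-07-14, 2024-05-08, 2024-08-21, 2024-10-14, 2024-05-27, 2024-01-03, 2024-12-03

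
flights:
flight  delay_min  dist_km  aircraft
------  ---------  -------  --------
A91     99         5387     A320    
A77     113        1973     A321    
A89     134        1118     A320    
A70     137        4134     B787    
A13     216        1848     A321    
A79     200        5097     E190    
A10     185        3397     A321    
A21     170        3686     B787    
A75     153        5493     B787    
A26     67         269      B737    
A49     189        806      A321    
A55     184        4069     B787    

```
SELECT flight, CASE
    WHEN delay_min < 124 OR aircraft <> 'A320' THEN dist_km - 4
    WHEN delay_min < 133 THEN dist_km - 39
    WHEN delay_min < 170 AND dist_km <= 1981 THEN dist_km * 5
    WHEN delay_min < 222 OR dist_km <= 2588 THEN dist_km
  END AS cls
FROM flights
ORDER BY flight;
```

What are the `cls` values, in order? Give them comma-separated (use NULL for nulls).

flight=A10: delay_min < 124 OR aircraft <> 'A320' → 3393
flight=A13: delay_min < 124 OR aircraft <> 'A320' → 1844
flight=A21: delay_min < 124 OR aircraft <> 'A320' → 3682
flight=A26: delay_min < 124 OR aircraft <> 'A320' → 265
flight=A49: delay_min < 124 OR aircraft <> 'A320' → 802
flight=A55: delay_min < 124 OR aircraft <> 'A320' → 4065
flight=A70: delay_min < 124 OR aircraft <> 'A320' → 4130
flight=A75: delay_min < 124 OR aircraft <> 'A320' → 5489
flight=A77: delay_min < 124 OR aircraft <> 'A320' → 1969
flight=A79: delay_min < 124 OR aircraft <> 'A320' → 5093
flight=A89: delay_min < 170 AND dist_km <= 1981 → 5590
flight=A91: delay_min < 124 OR aircraft <> 'A320' → 5383

3393, 1844, 3682, 265, 802, 4065, 4130, 5489, 1969, 5093, 5590, 5383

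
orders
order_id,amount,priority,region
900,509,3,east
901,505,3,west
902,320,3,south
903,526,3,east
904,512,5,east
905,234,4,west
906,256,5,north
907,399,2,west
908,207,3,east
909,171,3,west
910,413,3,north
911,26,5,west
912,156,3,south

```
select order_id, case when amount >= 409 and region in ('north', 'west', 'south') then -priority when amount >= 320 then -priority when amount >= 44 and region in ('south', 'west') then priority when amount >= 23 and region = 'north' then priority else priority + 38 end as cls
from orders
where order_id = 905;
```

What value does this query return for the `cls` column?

4

order_id = 905: amount=234, priority=4, region=west.
amount >= 409 and region in ('north', 'west', 'south') → false
amount >= 320 → false
amount >= 44 and region in ('south', 'west') → true → 4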